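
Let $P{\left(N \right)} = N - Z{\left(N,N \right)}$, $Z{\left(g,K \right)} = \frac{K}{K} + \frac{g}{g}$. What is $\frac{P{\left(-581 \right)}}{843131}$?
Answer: $- \frac{583}{843131} \approx -0.00069147$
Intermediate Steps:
$Z{\left(g,K \right)} = 2$ ($Z{\left(g,K \right)} = 1 + 1 = 2$)
$P{\left(N \right)} = -2 + N$ ($P{\left(N \right)} = N - 2 = -2 + N$)
$\frac{P{\left(-581 \right)}}{843131} = \frac{-2 - 581}{843131} = \left(-583\right) \frac{1}{843131} = - \frac{583}{843131}$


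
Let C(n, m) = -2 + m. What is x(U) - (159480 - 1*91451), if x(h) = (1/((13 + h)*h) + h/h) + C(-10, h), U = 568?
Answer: -22262999695/330008 ≈ -67462.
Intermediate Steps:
x(h) = -1 + h + 1/(h*(13 + h)) (x(h) = (1/((13 + h)*h) + h/h) + (-2 + h) = (1/(h*(13 + h)) + 1) + (-2 + h) = (1 + 1/(h*(13 + h))) + (-2 + h) = -1 + h + 1/(h*(13 + h)))
x(U) - (159480 - 1*91451) = (1 + 568**3 - 13*568 + 12*568**2)/(568*(13 + 568)) - (159480 - 1*91451) = (1/568)*(1 + 183250432 - 7384 + 12*322624)/581 - (159480 - 91451) = (1/568)*(1/581)*(1 + 183250432 - 7384 + 3871488) - 1*68029 = (1/568)*(1/581)*187114537 - 68029 = 187114537/330008 - 68029 = -22262999695/330008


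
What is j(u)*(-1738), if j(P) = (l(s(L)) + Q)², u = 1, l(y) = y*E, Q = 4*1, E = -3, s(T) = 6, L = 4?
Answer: -340648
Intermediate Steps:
Q = 4
l(y) = -3*y (l(y) = y*(-3) = -3*y)
j(P) = 196 (j(P) = (-3*6 + 4)² = (-18 + 4)² = (-14)² = 196)
j(u)*(-1738) = 196*(-1738) = -340648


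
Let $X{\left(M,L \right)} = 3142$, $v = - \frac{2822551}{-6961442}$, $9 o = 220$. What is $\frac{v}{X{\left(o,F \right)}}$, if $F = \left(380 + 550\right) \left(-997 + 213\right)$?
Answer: $\frac{2822551}{21872850764} \approx 0.00012904$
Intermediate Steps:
$F = -729120$ ($F = 930 \left(-784\right) = -729120$)
$o = \frac{220}{9}$ ($o = \frac{1}{9} \cdot 220 = \frac{220}{9} \approx 24.444$)
$v = \frac{2822551}{6961442}$ ($v = \left(-2822551\right) \left(- \frac{1}{6961442}\right) = \frac{2822551}{6961442} \approx 0.40546$)
$\frac{v}{X{\left(o,F \right)}} = \frac{2822551}{6961442 \cdot 3142} = \frac{2822551}{6961442} \cdot \frac{1}{3142} = \frac{2822551}{21872850764}$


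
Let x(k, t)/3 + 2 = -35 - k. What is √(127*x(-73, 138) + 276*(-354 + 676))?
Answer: 2*√25647 ≈ 320.29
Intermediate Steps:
x(k, t) = -111 - 3*k (x(k, t) = -6 + 3*(-35 - k) = -6 + (-105 - 3*k) = -111 - 3*k)
√(127*x(-73, 138) + 276*(-354 + 676)) = √(127*(-111 - 3*(-73)) + 276*(-354 + 676)) = √(127*(-111 + 219) + 276*322) = √(127*108 + 88872) = √(13716 + 88872) = √102588 = 2*√25647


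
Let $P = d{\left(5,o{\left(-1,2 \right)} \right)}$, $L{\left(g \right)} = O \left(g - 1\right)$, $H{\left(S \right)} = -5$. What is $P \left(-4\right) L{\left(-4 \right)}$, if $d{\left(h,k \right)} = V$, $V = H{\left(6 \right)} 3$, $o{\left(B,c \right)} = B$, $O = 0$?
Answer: $0$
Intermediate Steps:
$L{\left(g \right)} = 0$ ($L{\left(g \right)} = 0 \left(g - 1\right) = 0 \left(-1 + g\right) = 0$)
$V = -15$ ($V = \left(-5\right) 3 = -15$)
$d{\left(h,k \right)} = -15$
$P = -15$
$P \left(-4\right) L{\left(-4 \right)} = \left(-15\right) \left(-4\right) 0 = 60 \cdot 0 = 0$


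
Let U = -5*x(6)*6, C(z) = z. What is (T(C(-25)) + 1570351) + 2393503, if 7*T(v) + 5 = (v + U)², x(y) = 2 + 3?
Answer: 27777598/7 ≈ 3.9682e+6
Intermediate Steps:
x(y) = 5
U = -150 (U = -5*5*6 = -25*6 = -150)
T(v) = -5/7 + (-150 + v)²/7 (T(v) = -5/7 + (v - 150)²/7 = -5/7 + (-150 + v)²/7)
(T(C(-25)) + 1570351) + 2393503 = ((-5/7 + (-150 - 25)²/7) + 1570351) + 2393503 = ((-5/7 + (⅐)*(-175)²) + 1570351) + 2393503 = ((-5/7 + (⅐)*30625) + 1570351) + 2393503 = ((-5/7 + 4375) + 1570351) + 2393503 = (30620/7 + 1570351) + 2393503 = 11023077/7 + 2393503 = 27777598/7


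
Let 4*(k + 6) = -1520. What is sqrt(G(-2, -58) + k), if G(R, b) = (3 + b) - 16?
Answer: I*sqrt(457) ≈ 21.378*I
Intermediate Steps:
G(R, b) = -13 + b
k = -386 (k = -6 + (1/4)*(-1520) = -6 - 380 = -386)
sqrt(G(-2, -58) + k) = sqrt((-13 - 58) - 386) = sqrt(-71 - 386) = sqrt(-457) = I*sqrt(457)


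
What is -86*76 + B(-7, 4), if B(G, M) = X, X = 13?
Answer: -6523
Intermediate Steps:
B(G, M) = 13
-86*76 + B(-7, 4) = -86*76 + 13 = -6536 + 13 = -6523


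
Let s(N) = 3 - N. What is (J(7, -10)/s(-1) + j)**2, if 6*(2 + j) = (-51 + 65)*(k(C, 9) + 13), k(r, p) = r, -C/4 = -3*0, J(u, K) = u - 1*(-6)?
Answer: 143641/144 ≈ 997.51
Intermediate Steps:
J(u, K) = 6 + u (J(u, K) = u + 6 = 6 + u)
C = 0 (C = -(-12)*0 = -4*0 = 0)
j = 85/3 (j = -2 + ((-51 + 65)*(0 + 13))/6 = -2 + (14*13)/6 = -2 + (1/6)*182 = -2 + 91/3 = 85/3 ≈ 28.333)
(J(7, -10)/s(-1) + j)**2 = ((6 + 7)/(3 - 1*(-1)) + 85/3)**2 = (13/(3 + 1) + 85/3)**2 = (13/4 + 85/3)**2 = (379/12)**2 = 143641/144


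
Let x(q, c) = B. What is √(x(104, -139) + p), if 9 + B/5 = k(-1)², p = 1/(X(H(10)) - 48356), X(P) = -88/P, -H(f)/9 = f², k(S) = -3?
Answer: 15*I*√89918/989098 ≈ 0.0045475*I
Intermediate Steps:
H(f) = -9*f²
p = -225/10880078 (p = 1/(-88/((-9*10²)) - 48356) = 1/(-88/((-9*100)) - 48356) = 1/(-88/(-900) - 48356) = 1/(-88*(-1/900) - 48356) = 1/(22/225 - 48356) = 1/(-10880078/225) = -225/10880078 ≈ -2.0680e-5)
B = 0 (B = -45 + 5*(-3)² = -45 + 5*9 = -45 + 45 = 0)
x(q, c) = 0
√(x(104, -139) + p) = √(0 - 225/10880078) = √(-225/10880078) = 15*I*√89918/989098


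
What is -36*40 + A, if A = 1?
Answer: -1439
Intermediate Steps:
-36*40 + A = -36*40 + 1 = -1440 + 1 = -1439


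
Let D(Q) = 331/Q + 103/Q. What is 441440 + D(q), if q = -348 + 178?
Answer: 37522183/85 ≈ 4.4144e+5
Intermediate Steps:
q = -170
D(Q) = 434/Q
441440 + D(q) = 441440 + 434/(-170) = 441440 + 434*(-1/170) = 441440 - 217/85 = 37522183/85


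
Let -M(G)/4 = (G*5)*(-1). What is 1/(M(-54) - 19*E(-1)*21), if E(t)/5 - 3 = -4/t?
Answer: -1/15045 ≈ -6.6467e-5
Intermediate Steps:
E(t) = 15 - 20/t (E(t) = 15 + 5*(-4/t) = 15 - 20/t)
M(G) = 20*G (M(G) = -4*G*5*(-1) = -4*5*G*(-1) = -(-20)*G = 20*G)
1/(M(-54) - 19*E(-1)*21) = 1/(20*(-54) - 19*(15 - 20/(-1))*21) = 1/(-1080 - 19*(15 - 20*(-1))*21) = 1/(-1080 - 19*(15 + 20)*21) = 1/(-1080 - 19*35*21) = 1/(-1080 - 665*21) = 1/(-1080 - 13965) = 1/(-15045) = -1/15045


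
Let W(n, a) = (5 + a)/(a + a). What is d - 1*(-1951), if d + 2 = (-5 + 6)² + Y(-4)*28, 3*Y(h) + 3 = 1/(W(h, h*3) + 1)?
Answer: 59806/31 ≈ 1929.2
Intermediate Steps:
W(n, a) = (5 + a)/(2*a) (W(n, a) = (5 + a)/((2*a)) = (5 + a)*(1/(2*a)) = (5 + a)/(2*a))
Y(h) = -1 + 1/(3*(1 + (5 + 3*h)/(6*h))) (Y(h) = -1 + 1/(3*((5 + h*3)/(2*((h*3))) + 1)) = -1 + 1/(3*((5 + 3*h)/(2*((3*h))) + 1)) = -1 + 1/(3*((1/(3*h))*(5 + 3*h)/2 + 1)) = -1 + 1/(3*((5 + 3*h)/(6*h) + 1)) = -1 + 1/(3*(1 + (5 + 3*h)/(6*h))))
d = -675/31 (d = -2 + ((-5 + 6)² + ((-5 - 7*(-4))/(5 + 9*(-4)))*28) = -2 + (1² + ((-5 + 28)/(5 - 36))*28) = -2 + (1 + (23/(-31))*28) = -2 + (1 - 1/31*23*28) = -2 + (1 - 23/31*28) = -2 + (1 - 644/31) = -2 - 613/31 = -675/31 ≈ -21.774)
d - 1*(-1951) = -675/31 - 1*(-1951) = -675/31 + 1951 = 59806/31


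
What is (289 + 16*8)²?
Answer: 173889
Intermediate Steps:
(289 + 16*8)² = (289 + 128)² = 417² = 173889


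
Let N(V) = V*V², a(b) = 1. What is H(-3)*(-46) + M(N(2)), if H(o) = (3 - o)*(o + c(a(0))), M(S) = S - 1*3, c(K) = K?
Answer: 557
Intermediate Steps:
N(V) = V³
M(S) = -3 + S (M(S) = S - 3 = -3 + S)
H(o) = (1 + o)*(3 - o) (H(o) = (3 - o)*(o + 1) = (3 - o)*(1 + o) = (1 + o)*(3 - o))
H(-3)*(-46) + M(N(2)) = (3 - 1*(-3)² + 2*(-3))*(-46) + (-3 + 2³) = (3 - 1*9 - 6)*(-46) + (-3 + 8) = (3 - 9 - 6)*(-46) + 5 = -12*(-46) + 5 = 552 + 5 = 557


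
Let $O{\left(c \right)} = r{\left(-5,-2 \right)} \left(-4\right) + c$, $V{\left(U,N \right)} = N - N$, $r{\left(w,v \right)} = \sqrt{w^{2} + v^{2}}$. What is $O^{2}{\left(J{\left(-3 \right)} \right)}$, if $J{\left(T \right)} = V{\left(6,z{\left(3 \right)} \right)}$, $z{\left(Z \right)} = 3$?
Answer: $464$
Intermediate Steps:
$r{\left(w,v \right)} = \sqrt{v^{2} + w^{2}}$
$V{\left(U,N \right)} = 0$
$J{\left(T \right)} = 0$
$O{\left(c \right)} = c - 4 \sqrt{29}$ ($O{\left(c \right)} = \sqrt{\left(-2\right)^{2} + \left(-5\right)^{2}} \left(-4\right) + c = \sqrt{4 + 25} \left(-4\right) + c = \sqrt{29} \left(-4\right) + c = - 4 \sqrt{29} + c = c - 4 \sqrt{29}$)
$O^{2}{\left(J{\left(-3 \right)} \right)} = \left(0 - 4 \sqrt{29}\right)^{2} = \left(- 4 \sqrt{29}\right)^{2} = 464$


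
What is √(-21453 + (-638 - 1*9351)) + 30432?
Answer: 30432 + I*√31442 ≈ 30432.0 + 177.32*I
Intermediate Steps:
√(-21453 + (-638 - 1*9351)) + 30432 = √(-21453 + (-638 - 9351)) + 30432 = √(-21453 - 9989) + 30432 = √(-31442) + 30432 = I*√31442 + 30432 = 30432 + I*√31442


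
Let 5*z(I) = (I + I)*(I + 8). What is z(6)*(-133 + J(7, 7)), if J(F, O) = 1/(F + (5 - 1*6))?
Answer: -22316/5 ≈ -4463.2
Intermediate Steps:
J(F, O) = 1/(-1 + F) (J(F, O) = 1/(F + (5 - 6)) = 1/(F - 1) = 1/(-1 + F))
z(I) = 2*I*(8 + I)/5 (z(I) = ((I + I)*(I + 8))/5 = ((2*I)*(8 + I))/5 = (2*I*(8 + I))/5 = 2*I*(8 + I)/5)
z(6)*(-133 + J(7, 7)) = ((⅖)*6*(8 + 6))*(-133 + 1/(-1 + 7)) = ((⅖)*6*14)*(-133 + 1/6) = 168*(-133 + ⅙)/5 = (168/5)*(-797/6) = -22316/5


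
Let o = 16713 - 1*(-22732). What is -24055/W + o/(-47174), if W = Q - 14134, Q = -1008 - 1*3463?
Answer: 80179269/175534454 ≈ 0.45677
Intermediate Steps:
Q = -4471 (Q = -1008 - 3463 = -4471)
o = 39445 (o = 16713 + 22732 = 39445)
W = -18605 (W = -4471 - 14134 = -18605)
-24055/W + o/(-47174) = -24055/(-18605) + 39445/(-47174) = -24055*(-1/18605) + 39445*(-1/47174) = 4811/3721 - 39445/47174 = 80179269/175534454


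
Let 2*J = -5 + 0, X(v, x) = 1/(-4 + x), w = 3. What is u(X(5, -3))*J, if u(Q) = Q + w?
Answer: -50/7 ≈ -7.1429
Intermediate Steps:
J = -5/2 (J = (-5 + 0)/2 = (1/2)*(-5) = -5/2 ≈ -2.5000)
u(Q) = 3 + Q (u(Q) = Q + 3 = 3 + Q)
u(X(5, -3))*J = (3 + 1/(-4 - 3))*(-5/2) = (3 + 1/(-7))*(-5/2) = (3 - 1/7)*(-5/2) = (20/7)*(-5/2) = -50/7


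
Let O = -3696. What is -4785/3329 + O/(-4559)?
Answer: -9510831/15176911 ≈ -0.62666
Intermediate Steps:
-4785/3329 + O/(-4559) = -4785/3329 - 3696/(-4559) = -4785*1/3329 - 3696*(-1/4559) = -4785/3329 + 3696/4559 = -9510831/15176911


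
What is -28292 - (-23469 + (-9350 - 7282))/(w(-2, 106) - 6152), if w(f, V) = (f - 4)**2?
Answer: -173073973/6116 ≈ -28299.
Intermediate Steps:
w(f, V) = (-4 + f)**2
-28292 - (-23469 + (-9350 - 7282))/(w(-2, 106) - 6152) = -28292 - (-23469 + (-9350 - 7282))/((-4 - 2)**2 - 6152) = -28292 - (-23469 - 16632)/((-6)**2 - 6152) = -28292 - (-40101)/(36 - 6152) = -28292 - (-40101)/(-6116) = -28292 - (-40101)*(-1)/6116 = -28292 - 1*40101/6116 = -28292 - 40101/6116 = -173073973/6116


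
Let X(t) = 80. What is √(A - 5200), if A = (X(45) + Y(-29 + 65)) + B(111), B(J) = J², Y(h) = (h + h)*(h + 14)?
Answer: √10801 ≈ 103.93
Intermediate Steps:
Y(h) = 2*h*(14 + h) (Y(h) = (2*h)*(14 + h) = 2*h*(14 + h))
A = 16001 (A = (80 + 2*(-29 + 65)*(14 + (-29 + 65))) + 111² = (80 + 2*36*(14 + 36)) + 12321 = (80 + 2*36*50) + 12321 = (80 + 3600) + 12321 = 3680 + 12321 = 16001)
√(A - 5200) = √(16001 - 5200) = √10801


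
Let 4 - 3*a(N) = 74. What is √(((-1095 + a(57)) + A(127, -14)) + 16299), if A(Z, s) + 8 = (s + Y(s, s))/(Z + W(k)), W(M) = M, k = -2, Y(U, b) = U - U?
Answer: 2*√21336405/75 ≈ 123.18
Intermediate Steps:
Y(U, b) = 0
a(N) = -70/3 (a(N) = 4/3 - ⅓*74 = 4/3 - 74/3 = -70/3)
A(Z, s) = -8 + s/(-2 + Z) (A(Z, s) = -8 + (s + 0)/(Z - 2) = -8 + s/(-2 + Z))
√(((-1095 + a(57)) + A(127, -14)) + 16299) = √(((-1095 - 70/3) + (16 - 14 - 8*127)/(-2 + 127)) + 16299) = √((-3355/3 + (16 - 14 - 1016)/125) + 16299) = √((-3355/3 + (1/125)*(-1014)) + 16299) = √((-3355/3 - 1014/125) + 16299) = √(-422417/375 + 16299) = √(5689708/375) = 2*√21336405/75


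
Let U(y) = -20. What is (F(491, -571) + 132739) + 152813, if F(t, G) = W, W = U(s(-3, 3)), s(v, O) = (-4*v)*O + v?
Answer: 285532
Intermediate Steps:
s(v, O) = v - 4*O*v (s(v, O) = -4*O*v + v = v - 4*O*v)
W = -20
F(t, G) = -20
(F(491, -571) + 132739) + 152813 = (-20 + 132739) + 152813 = 132719 + 152813 = 285532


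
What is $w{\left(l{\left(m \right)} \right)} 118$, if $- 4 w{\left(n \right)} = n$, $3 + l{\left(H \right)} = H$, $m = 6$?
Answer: $- \frac{177}{2} \approx -88.5$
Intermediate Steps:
$l{\left(H \right)} = -3 + H$
$w{\left(n \right)} = - \frac{n}{4}$
$w{\left(l{\left(m \right)} \right)} 118 = - \frac{-3 + 6}{4} \cdot 118 = \left(- \frac{1}{4}\right) 3 \cdot 118 = \left(- \frac{3}{4}\right) 118 = - \frac{177}{2}$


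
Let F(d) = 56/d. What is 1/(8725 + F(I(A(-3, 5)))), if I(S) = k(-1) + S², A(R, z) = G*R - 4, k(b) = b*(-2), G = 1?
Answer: 51/445031 ≈ 0.00011460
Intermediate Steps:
k(b) = -2*b
A(R, z) = -4 + R (A(R, z) = 1*R - 4 = R - 4 = -4 + R)
I(S) = 2 + S² (I(S) = -2*(-1) + S² = 2 + S²)
1/(8725 + F(I(A(-3, 5)))) = 1/(8725 + 56/(2 + (-4 - 3)²)) = 1/(8725 + 56/(2 + (-7)²)) = 1/(8725 + 56/(2 + 49)) = 1/(8725 + 56/51) = 1/(445031/51) = 51/445031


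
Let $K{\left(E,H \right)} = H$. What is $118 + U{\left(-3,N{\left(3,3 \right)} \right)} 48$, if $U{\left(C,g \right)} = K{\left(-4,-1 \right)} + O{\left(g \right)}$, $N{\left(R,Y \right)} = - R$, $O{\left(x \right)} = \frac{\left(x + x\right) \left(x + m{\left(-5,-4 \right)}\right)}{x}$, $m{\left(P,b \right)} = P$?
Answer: $-698$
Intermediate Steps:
$O{\left(x \right)} = -10 + 2 x$ ($O{\left(x \right)} = \frac{\left(x + x\right) \left(x - 5\right)}{x} = \frac{2 x \left(-5 + x\right)}{x} = -10 + 2 x$)
$U{\left(C,g \right)} = -11 + 2 g$ ($U{\left(C,g \right)} = -1 + \left(-10 + 2 g\right) = -11 + 2 g$)
$118 + U{\left(-3,N{\left(3,3 \right)} \right)} 48 = 118 + \left(-11 + 2 \left(\left(-1\right) 3\right)\right) 48 = 118 + \left(-11 + 2 \left(-3\right)\right) 48 = 118 + \left(-11 - 6\right) 48 = 118 - 816 = -698$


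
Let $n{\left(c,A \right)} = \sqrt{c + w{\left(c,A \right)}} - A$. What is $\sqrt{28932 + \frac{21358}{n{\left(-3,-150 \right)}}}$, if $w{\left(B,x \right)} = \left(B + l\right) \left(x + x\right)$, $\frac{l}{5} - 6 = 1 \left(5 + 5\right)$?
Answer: $\frac{\sqrt{6} \sqrt{\frac{2180579 + 43398 i \sqrt{2567}}{50 + i \sqrt{2567}}}}{3} \approx 170.3 - 0.209 i$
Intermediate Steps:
$l = 80$ ($l = 30 + 5 \cdot 1 \left(5 + 5\right) = 30 + 5 \cdot 1 \cdot 10 = 30 + 5 \cdot 10 = 30 + 50 = 80$)
$w{\left(B,x \right)} = 2 x \left(80 + B\right)$ ($w{\left(B,x \right)} = \left(B + 80\right) \left(x + x\right) = \left(80 + B\right) 2 x = 2 x \left(80 + B\right)$)
$n{\left(c,A \right)} = \sqrt{c + 2 A \left(80 + c\right)} - A$
$\sqrt{28932 + \frac{21358}{n{\left(-3,-150 \right)}}} = \sqrt{28932 + \frac{21358}{\sqrt{-3 + 2 \left(-150\right) \left(80 - 3\right)} - -150}} = \sqrt{28932 + \frac{21358}{\sqrt{-3 + 2 \left(-150\right) 77} + 150}} = \sqrt{28932 + \frac{21358}{\sqrt{-3 - 23100} + 150}} = \sqrt{28932 + \frac{21358}{\sqrt{-23103} + 150}} = \sqrt{28932 + \frac{21358}{3 i \sqrt{2567} + 150}} = \sqrt{28932 + \frac{21358}{150 + 3 i \sqrt{2567}}}$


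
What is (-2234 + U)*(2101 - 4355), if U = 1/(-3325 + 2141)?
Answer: 2980979239/592 ≈ 5.0354e+6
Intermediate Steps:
U = -1/1184 (U = 1/(-1184) = -1/1184 ≈ -0.00084459)
(-2234 + U)*(2101 - 4355) = (-2234 - 1/1184)*(2101 - 4355) = -2645057/1184*(-2254) = 2980979239/592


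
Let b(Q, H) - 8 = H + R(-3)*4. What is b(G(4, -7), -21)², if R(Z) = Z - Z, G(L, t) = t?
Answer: 169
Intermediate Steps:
R(Z) = 0
b(Q, H) = 8 + H (b(Q, H) = 8 + (H + 0*4) = 8 + (H + 0) = 8 + H)
b(G(4, -7), -21)² = (8 - 21)² = (-13)² = 169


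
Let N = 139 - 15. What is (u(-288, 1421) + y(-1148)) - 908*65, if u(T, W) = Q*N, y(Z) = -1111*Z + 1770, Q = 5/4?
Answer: 1218333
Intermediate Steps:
N = 124
Q = 5/4 (Q = 5*(¼) = 5/4 ≈ 1.2500)
y(Z) = 1770 - 1111*Z
u(T, W) = 155 (u(T, W) = (5/4)*124 = 155)
(u(-288, 1421) + y(-1148)) - 908*65 = (155 + (1770 - 1111*(-1148))) - 908*65 = (155 + (1770 + 1275428)) - 59020 = (155 + 1277198) - 59020 = 1277353 - 59020 = 1218333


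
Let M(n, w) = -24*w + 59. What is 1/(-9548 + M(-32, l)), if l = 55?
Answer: -1/10809 ≈ -9.2515e-5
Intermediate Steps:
M(n, w) = 59 - 24*w
1/(-9548 + M(-32, l)) = 1/(-9548 + (59 - 24*55)) = 1/(-9548 + (59 - 1320)) = 1/(-9548 - 1261) = 1/(-10809) = -1/10809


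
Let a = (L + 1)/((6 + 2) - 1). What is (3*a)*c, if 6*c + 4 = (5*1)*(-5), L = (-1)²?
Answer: -29/7 ≈ -4.1429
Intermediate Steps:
L = 1
a = 2/7 (a = (1 + 1)/((6 + 2) - 1) = 2/(8 - 1) = 2/7 ≈ 0.28571)
c = -29/6 (c = -⅔ + ((5*1)*(-5))/6 = -⅔ + (5*(-5))/6 = -⅔ + (⅙)*(-25) = -⅔ - 25/6 = -29/6 ≈ -4.8333)
(3*a)*c = (3*(2/7))*(-29/6) = (6/7)*(-29/6) = -29/7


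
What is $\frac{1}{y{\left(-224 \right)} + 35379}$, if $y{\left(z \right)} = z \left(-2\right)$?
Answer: $\frac{1}{35827} \approx 2.7912 \cdot 10^{-5}$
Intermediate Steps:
$y{\left(z \right)} = - 2 z$
$\frac{1}{y{\left(-224 \right)} + 35379} = \frac{1}{\left(-2\right) \left(-224\right) + 35379} = \frac{1}{448 + 35379} = \frac{1}{35827}$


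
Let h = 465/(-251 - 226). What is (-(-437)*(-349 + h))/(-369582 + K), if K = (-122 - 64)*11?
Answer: 12158651/29544426 ≈ 0.41154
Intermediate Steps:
h = -155/159 (h = 465/(-477) = 465*(-1/477) = -155/159 ≈ -0.97484)
K = -2046 (K = -186*11 = -2046)
(-(-437)*(-349 + h))/(-369582 + K) = (-(-437)*(-349 - 155/159))/(-369582 - 2046) = -(-437)*(-55646)/159/(-371628) = -1*24317302/159*(-1/371628) = -24317302/159*(-1/371628) = 12158651/29544426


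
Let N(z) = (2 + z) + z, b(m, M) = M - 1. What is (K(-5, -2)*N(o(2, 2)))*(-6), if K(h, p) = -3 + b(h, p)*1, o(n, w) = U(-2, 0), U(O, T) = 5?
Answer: 432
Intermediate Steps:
b(m, M) = -1 + M
o(n, w) = 5
K(h, p) = -4 + p (K(h, p) = -3 + (-1 + p)*1 = -3 + (-1 + p) = -4 + p)
N(z) = 2 + 2*z
(K(-5, -2)*N(o(2, 2)))*(-6) = ((-4 - 2)*(2 + 2*5))*(-6) = -6*(2 + 10)*(-6) = -6*12*(-6) = -72*(-6) = 432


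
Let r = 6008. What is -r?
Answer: -6008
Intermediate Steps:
-r = -1*6008 = -6008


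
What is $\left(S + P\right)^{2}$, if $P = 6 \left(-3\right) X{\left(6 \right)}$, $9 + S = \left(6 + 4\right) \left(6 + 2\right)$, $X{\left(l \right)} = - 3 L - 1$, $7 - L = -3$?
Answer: $395641$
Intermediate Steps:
$L = 10$ ($L = 7 - -3 = 7 + 3 = 10$)
$X{\left(l \right)} = -31$ ($X{\left(l \right)} = \left(-3\right) 10 - 1 = -30 - 1 = -31$)
$S = 71$ ($S = -9 + \left(6 + 4\right) \left(6 + 2\right) = -9 + 10 \cdot 8 = -9 + 80 = 71$)
$P = 558$ ($P = 6 \left(-3\right) \left(-31\right) = \left(-18\right) \left(-31\right) = 558$)
$\left(S + P\right)^{2} = \left(71 + 558\right)^{2} = 629^{2} = 395641$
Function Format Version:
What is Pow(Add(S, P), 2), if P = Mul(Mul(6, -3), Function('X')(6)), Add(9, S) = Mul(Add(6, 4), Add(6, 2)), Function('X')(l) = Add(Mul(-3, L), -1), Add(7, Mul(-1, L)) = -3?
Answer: 395641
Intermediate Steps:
L = 10 (L = Add(7, Mul(-1, -3)) = Add(7, 3) = 10)
Function('X')(l) = -31 (Function('X')(l) = Add(Mul(-3, 10), -1) = Add(-30, -1) = -31)
S = 71 (S = Add(-9, Mul(Add(6, 4), Add(6, 2))) = Add(-9, Mul(10, 8)) = Add(-9, 80) = 71)
P = 558 (P = Mul(Mul(6, -3), -31) = Mul(-18, -31) = 558)
Pow(Add(S, P), 2) = Pow(Add(71, 558), 2) = Pow(629, 2) = 395641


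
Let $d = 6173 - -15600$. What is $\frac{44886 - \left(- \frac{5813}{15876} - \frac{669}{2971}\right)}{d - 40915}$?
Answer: $- \frac{2117192605523}{902882122632} \approx -2.3449$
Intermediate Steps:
$d = 21773$ ($d = 6173 + 15600 = 21773$)
$\frac{44886 - \left(- \frac{5813}{15876} - \frac{669}{2971}\right)}{d - 40915} = \frac{44886 - \left(- \frac{5813}{15876} - \frac{669}{2971}\right)}{21773 - 40915} = \frac{44886 - - \frac{27891467}{47167596}}{-19142} = \left(44886 + \left(\frac{5813}{15876} + \frac{669}{2971}\right)\right) \left(- \frac{1}{19142}\right) = \left(44886 + \frac{27891467}{47167596}\right) \left(- \frac{1}{19142}\right) = \frac{2117192605523}{47167596} \left(- \frac{1}{19142}\right) = - \frac{2117192605523}{902882122632}$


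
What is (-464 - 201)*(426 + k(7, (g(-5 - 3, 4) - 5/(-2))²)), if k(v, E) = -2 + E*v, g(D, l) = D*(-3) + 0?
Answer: -14203735/4 ≈ -3.5509e+6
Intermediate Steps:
g(D, l) = -3*D (g(D, l) = -3*D + 0 = -3*D)
(-464 - 201)*(426 + k(7, (g(-5 - 3, 4) - 5/(-2))²)) = (-464 - 201)*(426 + (-2 + (-3*(-5 - 3) - 5/(-2))²*7)) = -665*(426 + (-2 + (-3*(-8) - 5*(-½))²*7)) = -665*(426 + (-2 + (24 + 5/2)²*7)) = -665*(426 + (-2 + (53/2)²*7)) = -665*(426 + (-2 + (2809/4)*7)) = -665*(426 + (-2 + 19663/4)) = -665*(426 + 19655/4) = -665*21359/4 = -14203735/4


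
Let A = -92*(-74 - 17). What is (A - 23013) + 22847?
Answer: 8206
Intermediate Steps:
A = 8372 (A = -92*(-91) = 8372)
(A - 23013) + 22847 = (8372 - 23013) + 22847 = -14641 + 22847 = 8206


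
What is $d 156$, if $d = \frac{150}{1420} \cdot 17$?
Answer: $\frac{19890}{71} \approx 280.14$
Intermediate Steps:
$d = \frac{255}{142}$ ($d = 150 \cdot \frac{1}{1420} \cdot 17 = \frac{15}{142} \cdot 17 = \frac{255}{142} \approx 1.7958$)
$d 156 = \frac{255}{142} \cdot 156 = \frac{19890}{71}$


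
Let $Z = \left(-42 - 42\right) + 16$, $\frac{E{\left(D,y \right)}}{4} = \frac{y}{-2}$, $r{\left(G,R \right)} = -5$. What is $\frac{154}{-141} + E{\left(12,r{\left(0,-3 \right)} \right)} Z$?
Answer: $- \frac{96034}{141} \approx -681.09$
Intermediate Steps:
$E{\left(D,y \right)} = - 2 y$ ($E{\left(D,y \right)} = 4 \frac{y}{-2} = 4 y \left(- \frac{1}{2}\right) = 4 \left(- \frac{y}{2}\right) = - 2 y$)
$Z = -68$ ($Z = -84 + 16 = -68$)
$\frac{154}{-141} + E{\left(12,r{\left(0,-3 \right)} \right)} Z = \frac{154}{-141} + \left(-2\right) \left(-5\right) \left(-68\right) = 154 \left(- \frac{1}{141}\right) + 10 \left(-68\right) = - \frac{154}{141} - 680 = - \frac{96034}{141}$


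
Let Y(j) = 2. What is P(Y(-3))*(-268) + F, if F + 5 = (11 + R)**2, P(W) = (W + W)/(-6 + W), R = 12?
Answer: 792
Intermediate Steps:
P(W) = 2*W/(-6 + W) (P(W) = (2*W)/(-6 + W) = 2*W/(-6 + W))
F = 524 (F = -5 + (11 + 12)**2 = -5 + 23**2 = -5 + 529 = 524)
P(Y(-3))*(-268) + F = (2*2/(-6 + 2))*(-268) + 524 = (2*2/(-4))*(-268) + 524 = (2*2*(-1/4))*(-268) + 524 = -1*(-268) + 524 = 268 + 524 = 792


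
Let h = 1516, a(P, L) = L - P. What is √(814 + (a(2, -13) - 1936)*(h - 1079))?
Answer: I*√851773 ≈ 922.92*I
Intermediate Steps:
√(814 + (a(2, -13) - 1936)*(h - 1079)) = √(814 + ((-13 - 1*2) - 1936)*(1516 - 1079)) = √(814 + ((-13 - 2) - 1936)*437) = √(814 + (-15 - 1936)*437) = √(814 - 1951*437) = √(814 - 852587) = √(-851773) = I*√851773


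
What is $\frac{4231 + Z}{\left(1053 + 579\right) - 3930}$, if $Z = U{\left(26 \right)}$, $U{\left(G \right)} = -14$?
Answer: $- \frac{4217}{2298} \approx -1.8351$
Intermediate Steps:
$Z = -14$
$\frac{4231 + Z}{\left(1053 + 579\right) - 3930} = \frac{4231 - 14}{\left(1053 + 579\right) - 3930} = \frac{4217}{1632 - 3930} = \frac{4217}{-2298} = 4217 \left(- \frac{1}{2298}\right) = - \frac{4217}{2298}$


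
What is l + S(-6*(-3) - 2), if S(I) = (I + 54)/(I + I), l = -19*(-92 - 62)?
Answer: 46851/16 ≈ 2928.2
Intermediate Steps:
l = 2926 (l = -19*(-154) = 2926)
S(I) = (54 + I)/(2*I) (S(I) = (54 + I)/((2*I)) = (54 + I)*(1/(2*I)) = (54 + I)/(2*I))
l + S(-6*(-3) - 2) = 2926 + (54 + (-6*(-3) - 2))/(2*(-6*(-3) - 2)) = 2926 + (54 + (18 - 2))/(2*(18 - 2)) = 2926 + (½)*(54 + 16)/16 = 2926 + (½)*(1/16)*70 = 2926 + 35/16 = 46851/16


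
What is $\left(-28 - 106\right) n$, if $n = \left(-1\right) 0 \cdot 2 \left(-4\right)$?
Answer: $0$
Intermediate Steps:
$n = 0$ ($n = 0 \cdot 2 \left(-4\right) = 0 \left(-4\right) = 0$)
$\left(-28 - 106\right) n = \left(-28 - 106\right) 0 = \left(-134\right) 0 = 0$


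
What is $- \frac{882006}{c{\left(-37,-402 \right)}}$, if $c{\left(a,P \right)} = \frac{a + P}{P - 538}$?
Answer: $- \frac{829085640}{439} \approx -1.8886 \cdot 10^{6}$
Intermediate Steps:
$c{\left(a,P \right)} = \frac{P + a}{-538 + P}$
$- \frac{882006}{c{\left(-37,-402 \right)}} = - \frac{882006}{\frac{1}{-538 - 402} \left(-402 - 37\right)} = - \frac{882006}{\frac{1}{-940} \left(-439\right)} = - \frac{882006}{\left(- \frac{1}{940}\right) \left(-439\right)} = - \frac{882006}{\frac{439}{940}} = \left(-882006\right) \frac{940}{439} = - \frac{829085640}{439}$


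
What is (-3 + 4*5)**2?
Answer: 289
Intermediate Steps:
(-3 + 4*5)**2 = (-3 + 20)**2 = 17**2 = 289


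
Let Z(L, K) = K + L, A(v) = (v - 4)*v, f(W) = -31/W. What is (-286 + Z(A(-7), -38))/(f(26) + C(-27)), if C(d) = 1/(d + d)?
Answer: 86697/425 ≈ 203.99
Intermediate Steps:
A(v) = v*(-4 + v) (A(v) = (-4 + v)*v = v*(-4 + v))
C(d) = 1/(2*d)
(-286 + Z(A(-7), -38))/(f(26) + C(-27)) = (-286 + (-38 - 7*(-4 - 7)))/(-31/26 + (½)/(-27)) = (-286 + (-38 - 7*(-11)))/(-31*1/26 + (½)*(-1/27)) = (-286 + (-38 + 77))/(-31/26 - 1/54) = (-286 + 39)/(-425/351) = -247*(-351/425) = 86697/425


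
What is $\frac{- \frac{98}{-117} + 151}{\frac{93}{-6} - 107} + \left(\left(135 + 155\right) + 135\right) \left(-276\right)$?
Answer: $- \frac{672488006}{5733} \approx -1.173 \cdot 10^{5}$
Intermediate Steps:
$\frac{- \frac{98}{-117} + 151}{\frac{93}{-6} - 107} + \left(\left(135 + 155\right) + 135\right) \left(-276\right) = \frac{\left(-98\right) \left(- \frac{1}{117}\right) + 151}{93 \left(- \frac{1}{6}\right) - 107} + \left(290 + 135\right) \left(-276\right) = \frac{\frac{98}{117} + 151}{- \frac{31}{2} - 107} + 425 \left(-276\right) = \frac{17765}{117 \left(- \frac{245}{2}\right)} - 117300 = \frac{17765}{117} \left(- \frac{2}{245}\right) - 117300 = - \frac{7106}{5733} - 117300 = - \frac{672488006}{5733}$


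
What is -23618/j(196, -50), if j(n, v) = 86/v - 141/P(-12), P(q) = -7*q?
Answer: 16532600/2379 ≈ 6949.4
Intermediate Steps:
j(n, v) = -47/28 + 86/v (j(n, v) = 86/v - 141/((-7*(-12))) = 86/v - 141/84 = 86/v - 141*1/84 = 86/v - 47/28 = -47/28 + 86/v)
-23618/j(196, -50) = -23618/(-47/28 + 86/(-50)) = -23618/(-47/28 + 86*(-1/50)) = -23618/(-47/28 - 43/25) = -23618/(-2379/700) = -23618*(-700/2379) = 16532600/2379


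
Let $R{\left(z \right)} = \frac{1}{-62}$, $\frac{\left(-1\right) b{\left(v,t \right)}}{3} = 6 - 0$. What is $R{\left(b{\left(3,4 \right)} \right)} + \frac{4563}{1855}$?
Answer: $\frac{281051}{115010} \approx 2.4437$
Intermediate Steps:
$b{\left(v,t \right)} = -18$ ($b{\left(v,t \right)} = - 3 \left(6 - 0\right) = - 3 \left(6 + 0\right) = \left(-3\right) 6 = -18$)
$R{\left(z \right)} = - \frac{1}{62}$
$R{\left(b{\left(3,4 \right)} \right)} + \frac{4563}{1855} = - \frac{1}{62} + \frac{4563}{1855} = \frac{281051}{115010}$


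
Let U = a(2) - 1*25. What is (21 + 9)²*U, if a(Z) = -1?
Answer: -23400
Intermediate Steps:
U = -26 (U = -1 - 1*25 = -1 - 25 = -26)
(21 + 9)²*U = (21 + 9)²*(-26) = 30²*(-26) = 900*(-26) = -23400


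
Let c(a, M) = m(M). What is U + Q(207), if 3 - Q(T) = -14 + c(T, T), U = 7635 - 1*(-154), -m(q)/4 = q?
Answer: 8634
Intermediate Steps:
m(q) = -4*q
c(a, M) = -4*M
U = 7789 (U = 7635 + 154 = 7789)
Q(T) = 17 + 4*T (Q(T) = 3 - (-14 - 4*T) = 3 + (14 + 4*T) = 17 + 4*T)
U + Q(207) = 7789 + (17 + 4*207) = 7789 + (17 + 828) = 7789 + 845 = 8634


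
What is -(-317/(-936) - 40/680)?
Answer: -4453/15912 ≈ -0.27985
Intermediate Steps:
-(-317/(-936) - 40/680) = -(-317*(-1/936) - 40*1/680) = -(317/936 - 1/17) = -1*4453/15912 = -4453/15912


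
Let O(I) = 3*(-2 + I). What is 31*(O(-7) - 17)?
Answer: -1364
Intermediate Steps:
O(I) = -6 + 3*I
31*(O(-7) - 17) = 31*((-6 + 3*(-7)) - 17) = 31*((-6 - 21) - 17) = 31*(-27 - 17) = 31*(-44) = -1364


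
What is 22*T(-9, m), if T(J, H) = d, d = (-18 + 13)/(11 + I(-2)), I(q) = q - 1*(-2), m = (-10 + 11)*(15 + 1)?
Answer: -10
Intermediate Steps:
m = 16 (m = 1*16 = 16)
I(q) = 2 + q (I(q) = q + 2 = 2 + q)
d = -5/11 (d = (-18 + 13)/(11 + (2 - 2)) = -5/(11 + 0) = -5/11 ≈ -0.45455)
T(J, H) = -5/11
22*T(-9, m) = 22*(-5/11) = -10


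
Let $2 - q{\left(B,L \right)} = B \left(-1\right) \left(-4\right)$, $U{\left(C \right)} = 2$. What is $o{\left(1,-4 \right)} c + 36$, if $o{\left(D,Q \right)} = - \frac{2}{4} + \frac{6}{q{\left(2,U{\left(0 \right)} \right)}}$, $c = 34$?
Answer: $-15$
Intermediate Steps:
$q{\left(B,L \right)} = 2 - 4 B$ ($q{\left(B,L \right)} = 2 - B \left(-1\right) \left(-4\right) = 2 - - B \left(-4\right) = 2 - 4 B$)
$o{\left(D,Q \right)} = - \frac{3}{2}$ ($o{\left(D,Q \right)} = - \frac{2}{4} + \frac{6}{2 - 8} = \left(-2\right) \frac{1}{4} + \frac{6}{2 - 8} = - \frac{1}{2} + \frac{6}{-6} = - \frac{1}{2} + 6 \left(- \frac{1}{6}\right) = - \frac{1}{2} - 1 = - \frac{3}{2}$)
$o{\left(1,-4 \right)} c + 36 = \left(- \frac{3}{2}\right) 34 + 36 = -51 + 36 = -15$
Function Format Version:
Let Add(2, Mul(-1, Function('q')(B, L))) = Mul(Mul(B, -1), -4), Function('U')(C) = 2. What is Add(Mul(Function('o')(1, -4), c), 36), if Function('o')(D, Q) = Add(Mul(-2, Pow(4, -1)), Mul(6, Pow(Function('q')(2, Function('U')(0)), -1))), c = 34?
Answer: -15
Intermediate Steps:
Function('q')(B, L) = Add(2, Mul(-4, B)) (Function('q')(B, L) = Add(2, Mul(-1, Mul(Mul(B, -1), -4))) = Add(2, Mul(-1, Mul(Mul(-1, B), -4))) = Add(2, Mul(-1, Mul(4, B))) = Add(2, Mul(-4, B)))
Function('o')(D, Q) = Rational(-3, 2) (Function('o')(D, Q) = Add(Mul(-2, Pow(4, -1)), Mul(6, Pow(Add(2, Mul(-4, 2)), -1))) = Add(Mul(-2, Rational(1, 4)), Mul(6, Pow(Add(2, -8), -1))) = Add(Rational(-1, 2), Mul(6, Pow(-6, -1))) = Add(Rational(-1, 2), Mul(6, Rational(-1, 6))) = Add(Rational(-1, 2), -1) = Rational(-3, 2))
Add(Mul(Function('o')(1, -4), c), 36) = Add(Mul(Rational(-3, 2), 34), 36) = Add(-51, 36) = -15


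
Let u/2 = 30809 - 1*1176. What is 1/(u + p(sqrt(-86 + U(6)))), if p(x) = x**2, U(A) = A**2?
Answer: 1/59216 ≈ 1.6887e-5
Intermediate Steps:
u = 59266 (u = 2*(30809 - 1*1176) = 2*(30809 - 1176) = 2*29633 = 59266)
1/(u + p(sqrt(-86 + U(6)))) = 1/(59266 + (sqrt(-86 + 6**2))**2) = 1/(59266 + (sqrt(-86 + 36))**2) = 1/(59266 + (sqrt(-50))**2) = 1/(59266 + (5*I*sqrt(2))**2) = 1/(59266 - 50) = 1/59216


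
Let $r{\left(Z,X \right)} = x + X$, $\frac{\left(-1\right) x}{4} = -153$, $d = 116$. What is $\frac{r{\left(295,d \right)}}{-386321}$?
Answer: $- \frac{56}{29717} \approx -0.0018844$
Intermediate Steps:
$x = 612$ ($x = \left(-4\right) \left(-153\right) = 612$)
$r{\left(Z,X \right)} = 612 + X$
$\frac{r{\left(295,d \right)}}{-386321} = \frac{612 + 116}{-386321} = 728 \left(- \frac{1}{386321}\right) = - \frac{56}{29717}$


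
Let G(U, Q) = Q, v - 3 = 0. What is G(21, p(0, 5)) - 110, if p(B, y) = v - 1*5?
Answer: -112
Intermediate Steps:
v = 3 (v = 3 + 0 = 3)
p(B, y) = -2 (p(B, y) = 3 - 1*5 = 3 - 5 = -2)
G(21, p(0, 5)) - 110 = -2 - 110 = -112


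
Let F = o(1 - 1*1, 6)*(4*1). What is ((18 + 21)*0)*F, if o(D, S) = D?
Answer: 0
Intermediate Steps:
F = 0 (F = (1 - 1*1)*(4*1) = (1 - 1)*4 = 0*4 = 0)
((18 + 21)*0)*F = ((18 + 21)*0)*0 = (39*0)*0 = 0*0 = 0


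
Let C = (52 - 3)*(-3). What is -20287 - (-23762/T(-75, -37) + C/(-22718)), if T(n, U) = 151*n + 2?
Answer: -5219086476915/257235914 ≈ -20289.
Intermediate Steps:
T(n, U) = 2 + 151*n
C = -147 (C = 49*(-3) = -147)
-20287 - (-23762/T(-75, -37) + C/(-22718)) = -20287 - (-23762/(2 + 151*(-75)) - 147/(-22718)) = -20287 - (-23762/(2 - 11325) - 147*(-1/22718)) = -20287 - (-23762/(-11323) + 147/22718) = -20287 - (-23762*(-1/11323) + 147/22718) = -20287 - (23762/11323 + 147/22718) = -20287 - 1*541489597/257235914 = -20287 - 541489597/257235914 = -5219086476915/257235914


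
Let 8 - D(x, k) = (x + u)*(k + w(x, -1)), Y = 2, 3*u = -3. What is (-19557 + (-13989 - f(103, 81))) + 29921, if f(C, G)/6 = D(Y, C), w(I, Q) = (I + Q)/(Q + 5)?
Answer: -6107/2 ≈ -3053.5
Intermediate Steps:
u = -1 (u = (1/3)*(-3) = -1)
w(I, Q) = (I + Q)/(5 + Q)
D(x, k) = 8 - (-1 + x)*(-1/4 + k + x/4) (D(x, k) = 8 - (x - 1)*(k + (x - 1)/(5 - 1)) = 8 - (-1 + x)*(k + (-1 + x)/4) = 8 - (-1 + x)*(k + (-1/4 + x/4)) = 8 - (-1 + x)*(-1/4 + k + x/4))
f(C, G) = 93/2 - 6*C (f(C, G) = 6*(31/4 + C + (1/2)*2 - 1/4*2**2 - 1*C*2) = 6*(31/4 + C + 1 - 1/4*4 - 2*C) = 6*(31/4 + C + 1 - 1 - 2*C) = 6*(31/4 - C) = 93/2 - 6*C)
(-19557 + (-13989 - f(103, 81))) + 29921 = (-19557 + (-13989 - (93/2 - 6*103))) + 29921 = (-19557 + (-13989 - (93/2 - 618))) + 29921 = (-19557 + (-13989 - 1*(-1143/2))) + 29921 = (-19557 + (-13989 + 1143/2)) + 29921 = (-19557 - 26835/2) + 29921 = -65949/2 + 29921 = -6107/2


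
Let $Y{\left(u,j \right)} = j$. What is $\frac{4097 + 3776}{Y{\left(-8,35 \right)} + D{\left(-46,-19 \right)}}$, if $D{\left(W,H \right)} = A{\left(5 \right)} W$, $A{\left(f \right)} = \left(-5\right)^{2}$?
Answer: $- \frac{7873}{1115} \approx -7.061$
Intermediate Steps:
$A{\left(f \right)} = 25$
$D{\left(W,H \right)} = 25 W$
$\frac{4097 + 3776}{Y{\left(-8,35 \right)} + D{\left(-46,-19 \right)}} = \frac{4097 + 3776}{35 + 25 \left(-46\right)} = \frac{7873}{35 - 1150} = \frac{7873}{-1115} = 7873 \left(- \frac{1}{1115}\right) = - \frac{7873}{1115}$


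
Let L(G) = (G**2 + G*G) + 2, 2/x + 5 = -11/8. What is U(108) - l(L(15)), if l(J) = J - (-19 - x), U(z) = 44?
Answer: -21761/51 ≈ -426.69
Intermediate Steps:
x = -16/51 (x = 2/(-5 - 11/8) = 2/(-51/8) = 2*(-8/51) = -16/51 ≈ -0.31373)
L(G) = 2 + 2*G**2 (L(G) = (G**2 + G**2) + 2 = 2*G**2 + 2 = 2 + 2*G**2)
l(J) = 953/51 + J (l(J) = J - (-19 - 1*(-16/51)) = J - (-19 + 16/51) = J - 1*(-953/51) = J + 953/51 = 953/51 + J)
U(108) - l(L(15)) = 44 - (953/51 + (2 + 2*15**2)) = 44 - (953/51 + (2 + 2*225)) = 44 - (953/51 + (2 + 450)) = 44 - (953/51 + 452) = 44 - 1*24005/51 = 44 - 24005/51 = -21761/51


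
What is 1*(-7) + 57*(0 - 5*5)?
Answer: -1432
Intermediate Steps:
1*(-7) + 57*(0 - 5*5) = -7 + 57*(0 - 25) = -7 + 57*(-25) = -7 - 1425 = -1432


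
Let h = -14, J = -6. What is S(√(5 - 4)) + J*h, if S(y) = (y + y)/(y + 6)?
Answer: 590/7 ≈ 84.286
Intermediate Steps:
S(y) = 2*y/(6 + y) (S(y) = (2*y)/(6 + y) = 2*y/(6 + y))
S(√(5 - 4)) + J*h = 2*√(5 - 4)/(6 + √(5 - 4)) - 6*(-14) = 2*√1/(6 + √1) + 84 = 2*1/(6 + 1) + 84 = 2*1/7 + 84 = 2*1*(⅐) + 84 = 2/7 + 84 = 590/7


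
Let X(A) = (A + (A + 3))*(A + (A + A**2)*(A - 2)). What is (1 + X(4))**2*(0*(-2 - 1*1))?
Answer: 0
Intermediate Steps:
X(A) = (3 + 2*A)*(A + (-2 + A)*(A + A**2)) (X(A) = (A + (3 + A))*(A + (A + A**2)*(-2 + A)) = (3 + 2*A)*(A + (-2 + A)*(A + A**2)))
(1 + X(4))**2*(0*(-2 - 1*1)) = (1 + 4*(-3 + 4**2 - 5*4 + 2*4**3))**2*(0*(-2 - 1*1)) = (1 + 4*(-3 + 16 - 20 + 2*64))**2*(0*(-2 - 1)) = (1 + 4*(-3 + 16 - 20 + 128))**2*(0*(-3)) = (1 + 4*121)**2*0 = (1 + 484)**2*0 = 485**2*0 = 235225*0 = 0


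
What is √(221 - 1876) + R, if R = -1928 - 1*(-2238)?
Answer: 310 + I*√1655 ≈ 310.0 + 40.682*I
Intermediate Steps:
R = 310 (R = -1928 + 2238 = 310)
√(221 - 1876) + R = √(221 - 1876) + 310 = √(-1655) + 310 = I*√1655 + 310 = 310 + I*√1655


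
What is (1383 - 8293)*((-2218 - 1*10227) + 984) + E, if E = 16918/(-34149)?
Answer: 2704447454072/34149 ≈ 7.9196e+7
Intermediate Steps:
E = -16918/34149 (E = 16918*(-1/34149) = -16918/34149 ≈ -0.49542)
(1383 - 8293)*((-2218 - 1*10227) + 984) + E = (1383 - 8293)*((-2218 - 1*10227) + 984) - 16918/34149 = -6910*((-2218 - 10227) + 984) - 16918/34149 = -6910*(-12445 + 984) - 16918/34149 = -6910*(-11461) - 16918/34149 = 79195510 - 16918/34149 = 2704447454072/34149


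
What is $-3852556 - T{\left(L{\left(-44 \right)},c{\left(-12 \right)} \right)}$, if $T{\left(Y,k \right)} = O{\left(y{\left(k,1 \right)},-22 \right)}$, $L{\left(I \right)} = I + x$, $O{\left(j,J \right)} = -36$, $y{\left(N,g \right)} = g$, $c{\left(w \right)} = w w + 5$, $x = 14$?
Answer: $-3852520$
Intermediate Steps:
$c{\left(w \right)} = 5 + w^{2}$ ($c{\left(w \right)} = w^{2} + 5 = 5 + w^{2}$)
$L{\left(I \right)} = 14 + I$ ($L{\left(I \right)} = I + 14 = 14 + I$)
$T{\left(Y,k \right)} = -36$
$-3852556 - T{\left(L{\left(-44 \right)},c{\left(-12 \right)} \right)} = -3852556 - -36 = -3852556 + 36 = -3852520$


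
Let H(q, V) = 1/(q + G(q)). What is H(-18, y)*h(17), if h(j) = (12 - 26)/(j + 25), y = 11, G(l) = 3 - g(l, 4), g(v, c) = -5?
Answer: 1/30 ≈ 0.033333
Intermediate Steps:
G(l) = 8 (G(l) = 3 - 1*(-5) = 3 + 5 = 8)
H(q, V) = 1/(8 + q) (H(q, V) = 1/(q + 8) = 1/(8 + q))
h(j) = -14/(25 + j)
H(-18, y)*h(17) = (-14/(25 + 17))/(8 - 18) = (-14/42)/(-10) = -(-7)/(5*42) = -⅒*(-⅓) = 1/30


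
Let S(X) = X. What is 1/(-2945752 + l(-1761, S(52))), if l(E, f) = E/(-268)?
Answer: -268/789459775 ≈ -3.3947e-7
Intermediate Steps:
l(E, f) = -E/268 (l(E, f) = E*(-1/268) = -E/268)
1/(-2945752 + l(-1761, S(52))) = 1/(-2945752 - 1/268*(-1761)) = 1/(-2945752 + 1761/268) = 1/(-789459775/268) = -268/789459775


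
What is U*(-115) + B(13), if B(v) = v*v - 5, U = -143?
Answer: 16609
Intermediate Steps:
B(v) = -5 + v² (B(v) = v² - 5 = -5 + v²)
U*(-115) + B(13) = -143*(-115) + (-5 + 13²) = 16445 + (-5 + 169) = 16445 + 164 = 16609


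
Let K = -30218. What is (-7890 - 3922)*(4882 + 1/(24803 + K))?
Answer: -312262374548/5415 ≈ -5.7666e+7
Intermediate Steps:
(-7890 - 3922)*(4882 + 1/(24803 + K)) = (-7890 - 3922)*(4882 + 1/(24803 - 30218)) = -11812*(4882 + 1/(-5415)) = -11812*(4882 - 1/5415) = -11812*26436029/5415 = -312262374548/5415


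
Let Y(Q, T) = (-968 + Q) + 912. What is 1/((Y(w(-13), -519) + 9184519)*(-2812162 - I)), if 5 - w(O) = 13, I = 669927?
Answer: -1/31981089726495 ≈ -3.1268e-14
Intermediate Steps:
w(O) = -8 (w(O) = 5 - 1*13 = 5 - 13 = -8)
Y(Q, T) = -56 + Q
1/((Y(w(-13), -519) + 9184519)*(-2812162 - I)) = 1/(((-56 - 8) + 9184519)*(-2812162 - 1*669927)) = 1/((-64 + 9184519)*(-2812162 - 669927)) = 1/(9184455*(-3482089)) = (1/9184455)*(-1/3482089) = -1/31981089726495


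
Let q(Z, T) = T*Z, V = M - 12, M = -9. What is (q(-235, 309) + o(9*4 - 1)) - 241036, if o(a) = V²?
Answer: -313210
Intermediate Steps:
V = -21 (V = -9 - 12 = -21)
o(a) = 441 (o(a) = (-21)² = 441)
(q(-235, 309) + o(9*4 - 1)) - 241036 = (309*(-235) + 441) - 241036 = (-72615 + 441) - 241036 = -72174 - 241036 = -313210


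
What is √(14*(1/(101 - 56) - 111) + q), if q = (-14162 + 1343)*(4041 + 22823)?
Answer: 2*I*√19370878295/15 ≈ 18557.0*I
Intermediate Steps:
q = -344369616 (q = -12819*26864 = -344369616)
√(14*(1/(101 - 56) - 111) + q) = √(14*(1/(101 - 56) - 111) - 344369616) = √(14*(1/45 - 111) - 344369616) = √(14*(-4994/45) - 344369616) = √(-69916/45 - 344369616) = √(-15496702636/45) = 2*I*√19370878295/15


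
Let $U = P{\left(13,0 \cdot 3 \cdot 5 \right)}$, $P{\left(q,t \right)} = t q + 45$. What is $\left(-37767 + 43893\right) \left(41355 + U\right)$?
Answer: $253616400$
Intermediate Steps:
$P{\left(q,t \right)} = 45 + q t$ ($P{\left(q,t \right)} = q t + 45 = 45 + q t$)
$U = 45$ ($U = 45 + 13 \cdot 0 \cdot 3 \cdot 5 = 45 + 13 \cdot 0 \cdot 5 = 45 + 13 \cdot 0 = 45 + 0 = 45$)
$\left(-37767 + 43893\right) \left(41355 + U\right) = \left(-37767 + 43893\right) \left(41355 + 45\right) = 6126 \cdot 41400 = 253616400$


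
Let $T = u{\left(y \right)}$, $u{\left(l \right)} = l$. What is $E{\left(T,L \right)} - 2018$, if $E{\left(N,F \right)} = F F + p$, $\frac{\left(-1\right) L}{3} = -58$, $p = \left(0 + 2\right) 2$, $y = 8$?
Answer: $28262$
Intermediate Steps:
$T = 8$
$p = 4$ ($p = 2 \cdot 2 = 4$)
$L = 174$ ($L = \left(-3\right) \left(-58\right) = 174$)
$E{\left(N,F \right)} = 4 + F^{2}$ ($E{\left(N,F \right)} = F F + 4 = F^{2} + 4 = 4 + F^{2}$)
$E{\left(T,L \right)} - 2018 = \left(4 + 174^{2}\right) - 2018 = \left(4 + 30276\right) - 2018 = 30280 - 2018 = 28262$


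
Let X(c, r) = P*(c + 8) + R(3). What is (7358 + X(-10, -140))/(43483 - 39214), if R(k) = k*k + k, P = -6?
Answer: 7382/4269 ≈ 1.7292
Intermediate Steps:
R(k) = k + k² (R(k) = k² + k = k + k²)
X(c, r) = -36 - 6*c (X(c, r) = -6*(c + 8) + 3*(1 + 3) = -6*(8 + c) + 3*4 = (-48 - 6*c) + 12 = -36 - 6*c)
(7358 + X(-10, -140))/(43483 - 39214) = (7358 + (-36 - 6*(-10)))/(43483 - 39214) = (7358 + (-36 + 60))/4269 = (7358 + 24)*(1/4269) = 7382*(1/4269) = 7382/4269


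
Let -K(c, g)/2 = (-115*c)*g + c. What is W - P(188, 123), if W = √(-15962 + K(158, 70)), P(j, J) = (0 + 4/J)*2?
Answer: -8/123 + √2527522 ≈ 1589.8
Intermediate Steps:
K(c, g) = -2*c + 230*c*g (K(c, g) = -2*((-115*c)*g + c) = -2*(-115*c*g + c) = -2*(c - 115*c*g) = -2*c + 230*c*g)
P(j, J) = 8/J (P(j, J) = (4/J)*2 = 8/J)
W = √2527522 (W = √(-15962 + 2*158*(-1 + 115*70)) = √(-15962 + 2*158*(-1 + 8050)) = √(-15962 + 2*158*8049) = √(-15962 + 2543484) = √2527522 ≈ 1589.8)
W - P(188, 123) = √2527522 - 8/123 = -8/123 + √2527522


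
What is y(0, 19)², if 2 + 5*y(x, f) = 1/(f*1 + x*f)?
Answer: 1369/9025 ≈ 0.15169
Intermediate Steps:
y(x, f) = -⅖ + 1/(5*(f + f*x)) (y(x, f) = -⅖ + 1/(5*(f*1 + x*f)) = -⅖ + 1/(5*(f + f*x)))
y(0, 19)² = ((⅕)*(1 - 2*19 - 2*19*0)/(19*(1 + 0)))² = ((⅕)*(1/19)*(1 - 38 + 0)/1)² = ((⅕)*(1/19)*1*(-37))² = (-37/95)² = 1369/9025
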